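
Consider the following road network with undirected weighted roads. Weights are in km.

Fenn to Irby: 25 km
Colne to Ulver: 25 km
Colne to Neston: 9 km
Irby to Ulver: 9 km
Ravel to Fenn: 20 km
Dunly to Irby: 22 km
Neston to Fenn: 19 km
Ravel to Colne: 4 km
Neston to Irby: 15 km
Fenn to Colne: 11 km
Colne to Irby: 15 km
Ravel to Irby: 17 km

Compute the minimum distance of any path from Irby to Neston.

Settle nodes by increasing distance from Irby:
Irby: 0
Ulver: 9  (via Irby)
Colne: 15  (via Irby)
Neston: 15  (via Irby)
Shortest route: Irby → Neston = 15 km.

15 km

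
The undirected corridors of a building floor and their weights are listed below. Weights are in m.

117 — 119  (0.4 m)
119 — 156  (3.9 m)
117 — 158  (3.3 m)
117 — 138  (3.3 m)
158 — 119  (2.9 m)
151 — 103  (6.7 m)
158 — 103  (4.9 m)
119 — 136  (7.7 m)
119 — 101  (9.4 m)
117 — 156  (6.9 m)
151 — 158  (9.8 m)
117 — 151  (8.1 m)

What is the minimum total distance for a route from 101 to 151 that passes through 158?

22.1 m

Shortest 101→158: 101–119–158 = 12.3
Shortest 158→151: 158–151 = 9.8
Total via 158: 12.3 + 9.8 = 22.1 m.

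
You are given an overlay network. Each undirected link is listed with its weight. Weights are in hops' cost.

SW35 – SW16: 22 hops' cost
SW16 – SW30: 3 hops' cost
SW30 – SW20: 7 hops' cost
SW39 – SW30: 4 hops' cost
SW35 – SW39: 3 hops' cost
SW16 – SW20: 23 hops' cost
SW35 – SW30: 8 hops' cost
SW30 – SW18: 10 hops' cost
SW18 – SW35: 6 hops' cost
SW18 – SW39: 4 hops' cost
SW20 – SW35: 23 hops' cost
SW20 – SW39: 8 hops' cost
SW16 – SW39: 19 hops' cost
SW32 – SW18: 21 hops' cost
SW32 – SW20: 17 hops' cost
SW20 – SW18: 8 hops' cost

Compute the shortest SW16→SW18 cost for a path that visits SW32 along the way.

48 hops' cost

Shortest SW16→SW32: SW16 → SW30 → SW20 → SW32 = 27
Best SW32 to SW18: SW32 → SW18 costing 21
Total via SW32: 27 + 21 = 48 hops' cost.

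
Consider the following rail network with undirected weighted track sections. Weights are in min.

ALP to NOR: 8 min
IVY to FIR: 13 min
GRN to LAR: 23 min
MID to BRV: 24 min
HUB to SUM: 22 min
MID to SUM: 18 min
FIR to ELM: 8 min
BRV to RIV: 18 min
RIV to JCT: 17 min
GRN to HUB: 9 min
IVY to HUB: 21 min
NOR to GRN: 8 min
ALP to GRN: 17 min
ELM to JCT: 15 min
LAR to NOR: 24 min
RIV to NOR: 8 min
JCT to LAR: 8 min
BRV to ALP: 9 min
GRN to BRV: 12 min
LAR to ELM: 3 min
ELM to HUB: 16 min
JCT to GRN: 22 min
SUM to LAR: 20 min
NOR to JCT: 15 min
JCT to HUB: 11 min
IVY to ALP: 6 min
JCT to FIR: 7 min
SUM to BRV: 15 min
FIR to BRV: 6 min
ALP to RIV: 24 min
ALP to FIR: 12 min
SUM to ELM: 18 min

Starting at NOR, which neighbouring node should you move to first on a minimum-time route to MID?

Enumerating some paths:
NOR → ALP → FIR → BRV → MID: 8+12+6+24 = 50
NOR → ALP → BRV → SUM → MID: 8+9+15+18 = 50
NOR → ALP → BRV → MID: 8+9+24 = 41
NOR → GRN → BRV → MID: 8+12+24 = 44
Cheapest is NOR → ALP → BRV → MID at 41 min.
So from NOR the first move is to ALP.

ALP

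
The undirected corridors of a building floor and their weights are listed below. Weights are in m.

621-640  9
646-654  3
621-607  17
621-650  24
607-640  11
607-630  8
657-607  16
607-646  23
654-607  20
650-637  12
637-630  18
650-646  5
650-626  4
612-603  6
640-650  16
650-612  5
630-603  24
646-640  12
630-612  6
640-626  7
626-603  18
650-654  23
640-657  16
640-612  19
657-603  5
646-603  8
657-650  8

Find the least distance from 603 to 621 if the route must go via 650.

Best 603 to 650: 603–612–650 costing 11
Best 650 to 621: 650–626–640–621 costing 20
Total via 650: 11 + 20 = 31 m.

31 m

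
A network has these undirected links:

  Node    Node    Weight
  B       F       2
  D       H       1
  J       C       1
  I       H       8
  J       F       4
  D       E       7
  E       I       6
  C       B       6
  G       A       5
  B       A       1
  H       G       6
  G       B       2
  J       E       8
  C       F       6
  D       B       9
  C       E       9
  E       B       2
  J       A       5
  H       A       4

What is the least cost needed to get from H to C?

10

Compare a few routes:
H → A → B → C: 4+1+6 = 11
H → A → J → C: 4+5+1 = 10
Cheapest is H → A → J → C at 10.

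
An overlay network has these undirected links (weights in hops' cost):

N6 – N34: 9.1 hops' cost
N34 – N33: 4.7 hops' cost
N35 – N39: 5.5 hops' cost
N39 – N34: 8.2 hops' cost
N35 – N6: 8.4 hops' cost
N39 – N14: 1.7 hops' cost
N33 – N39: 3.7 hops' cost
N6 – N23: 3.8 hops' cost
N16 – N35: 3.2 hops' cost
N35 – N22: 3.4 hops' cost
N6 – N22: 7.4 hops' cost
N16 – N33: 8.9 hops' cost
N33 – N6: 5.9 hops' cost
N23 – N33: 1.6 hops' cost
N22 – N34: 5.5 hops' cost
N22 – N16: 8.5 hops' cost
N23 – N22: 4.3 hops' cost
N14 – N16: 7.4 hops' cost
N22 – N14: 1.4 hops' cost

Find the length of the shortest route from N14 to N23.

Enumerating some paths:
N14 → N22 → N23: 1.4+4.3 = 5.7
N14 → N39 → N33 → N23: 1.7+3.7+1.6 = 7
N14 → N22 → N6 → N23: 1.4+7.4+3.8 = 12.6
Cheapest is N14 → N22 → N23 at 5.7 hops' cost.

5.7 hops' cost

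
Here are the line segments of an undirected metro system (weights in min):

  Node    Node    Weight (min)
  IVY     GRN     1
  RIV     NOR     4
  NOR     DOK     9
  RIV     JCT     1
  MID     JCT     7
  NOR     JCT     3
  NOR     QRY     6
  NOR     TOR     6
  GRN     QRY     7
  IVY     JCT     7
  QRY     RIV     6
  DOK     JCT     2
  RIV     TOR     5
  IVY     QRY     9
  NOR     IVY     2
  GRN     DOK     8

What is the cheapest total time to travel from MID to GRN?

13 min

Shortest distances from MID:
MID: 0
JCT: 7  (via MID)
RIV: 8  (via JCT)
DOK: 9  (via JCT)
NOR: 10  (via JCT)
IVY: 12  (via NOR)
GRN: 13  (via IVY)
Shortest route: MID → JCT → NOR → IVY → GRN = 13 min.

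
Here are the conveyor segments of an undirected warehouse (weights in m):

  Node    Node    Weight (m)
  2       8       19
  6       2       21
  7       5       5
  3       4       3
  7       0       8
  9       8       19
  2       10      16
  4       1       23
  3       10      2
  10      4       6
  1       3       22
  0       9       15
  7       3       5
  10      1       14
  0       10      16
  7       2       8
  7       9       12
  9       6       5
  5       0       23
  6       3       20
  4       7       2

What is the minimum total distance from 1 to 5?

Settle nodes by increasing distance from 1:
1: 0
10: 14  (via 1)
3: 16  (via 10)
4: 19  (via 3)
7: 21  (via 3)
5: 26  (via 7)
Shortest route: 1 → 10 → 3 → 7 → 5 = 26 m.

26 m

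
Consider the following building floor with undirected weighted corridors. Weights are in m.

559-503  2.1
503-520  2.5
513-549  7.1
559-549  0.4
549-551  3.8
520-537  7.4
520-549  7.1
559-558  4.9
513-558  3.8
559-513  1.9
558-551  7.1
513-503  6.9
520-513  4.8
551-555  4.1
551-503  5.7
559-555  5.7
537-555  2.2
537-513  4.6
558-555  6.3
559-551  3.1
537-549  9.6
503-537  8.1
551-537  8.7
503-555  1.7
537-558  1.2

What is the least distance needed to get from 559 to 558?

Enumerating some paths:
559 - 558: 4.9 = 4.9
559 - 513 - 537 - 558: 1.9+4.6+1.2 = 7.7
559 - 513 - 558: 1.9+3.8 = 5.7
559 - 503 - 555 - 537 - 558: 2.1+1.7+2.2+1.2 = 7.2
Cheapest is 559 - 558 at 4.9 m.

4.9 m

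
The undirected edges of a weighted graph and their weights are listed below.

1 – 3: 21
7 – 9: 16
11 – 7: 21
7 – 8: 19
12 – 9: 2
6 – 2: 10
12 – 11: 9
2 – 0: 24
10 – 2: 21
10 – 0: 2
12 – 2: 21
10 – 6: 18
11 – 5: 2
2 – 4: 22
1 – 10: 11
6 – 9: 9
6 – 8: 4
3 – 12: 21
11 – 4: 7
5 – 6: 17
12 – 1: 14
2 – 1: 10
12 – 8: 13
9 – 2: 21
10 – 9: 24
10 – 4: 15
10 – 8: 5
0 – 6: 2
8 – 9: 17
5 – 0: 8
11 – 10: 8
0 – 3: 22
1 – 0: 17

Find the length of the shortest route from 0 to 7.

Enumerating some paths:
0–10–8–7: 2+5+19 = 26
0–6–9–7: 2+9+16 = 27
0–6–8–7: 2+4+19 = 25
Cheapest is 0–6–8–7 at 25.

25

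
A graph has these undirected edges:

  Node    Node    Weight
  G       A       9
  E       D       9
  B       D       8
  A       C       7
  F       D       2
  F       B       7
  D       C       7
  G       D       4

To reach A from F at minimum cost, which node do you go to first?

Candidate routes:
F - D - C - A: 2+7+7 = 16
F - B - D - G - A: 7+8+4+9 = 28
F - D - G - A: 2+4+9 = 15
Cheapest is F - D - G - A at 15.
So from F the first move is to D.

D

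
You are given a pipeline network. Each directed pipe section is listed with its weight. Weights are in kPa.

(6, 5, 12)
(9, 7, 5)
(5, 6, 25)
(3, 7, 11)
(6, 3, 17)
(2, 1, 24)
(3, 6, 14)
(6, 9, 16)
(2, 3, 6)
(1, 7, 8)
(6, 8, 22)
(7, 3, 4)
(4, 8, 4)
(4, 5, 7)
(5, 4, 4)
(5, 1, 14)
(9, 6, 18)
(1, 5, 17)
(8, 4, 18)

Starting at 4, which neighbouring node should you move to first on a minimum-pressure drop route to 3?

Candidate routes:
4 → 5 → 1 → 7 → 3: 7+14+8+4 = 33
4 → 5 → 6 → 3: 7+25+17 = 49
Cheapest is 4 → 5 → 1 → 7 → 3 at 33 kPa.
So from 4 the first move is to 5.

5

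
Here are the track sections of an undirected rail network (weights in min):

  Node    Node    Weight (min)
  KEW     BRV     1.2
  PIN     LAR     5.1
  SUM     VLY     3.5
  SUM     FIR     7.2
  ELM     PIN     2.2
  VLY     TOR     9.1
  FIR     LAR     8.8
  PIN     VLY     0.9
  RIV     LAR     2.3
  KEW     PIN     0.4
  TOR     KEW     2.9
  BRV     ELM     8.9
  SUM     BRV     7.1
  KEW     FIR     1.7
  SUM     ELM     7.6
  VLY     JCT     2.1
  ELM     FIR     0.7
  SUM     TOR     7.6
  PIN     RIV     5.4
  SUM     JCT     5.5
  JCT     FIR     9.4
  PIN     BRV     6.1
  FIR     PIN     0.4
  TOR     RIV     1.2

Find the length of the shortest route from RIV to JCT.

7.5 min

Settle nodes by increasing distance from RIV:
RIV: 0
TOR: 1.2  (via RIV)
LAR: 2.3  (via RIV)
KEW: 4.1  (via TOR)
PIN: 4.5  (via KEW)
FIR: 4.9  (via PIN)
BRV: 5.3  (via KEW)
VLY: 5.4  (via PIN)
ELM: 5.6  (via FIR)
JCT: 7.5  (via VLY)
Shortest route: RIV–TOR–KEW–PIN–VLY–JCT = 7.5 min.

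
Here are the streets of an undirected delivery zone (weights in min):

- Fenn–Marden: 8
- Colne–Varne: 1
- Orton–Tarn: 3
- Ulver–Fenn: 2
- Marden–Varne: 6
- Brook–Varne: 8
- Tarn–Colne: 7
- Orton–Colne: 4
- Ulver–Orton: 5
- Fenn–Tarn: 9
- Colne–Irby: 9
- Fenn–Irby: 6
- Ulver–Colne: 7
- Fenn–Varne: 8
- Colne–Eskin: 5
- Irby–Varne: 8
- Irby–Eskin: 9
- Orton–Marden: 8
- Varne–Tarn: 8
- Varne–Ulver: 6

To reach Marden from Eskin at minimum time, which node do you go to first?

Colne

Enumerating some paths:
Eskin–Colne–Varne–Marden: 5+1+6 = 12
Eskin–Colne–Varne–Ulver–Fenn–Marden: 5+1+6+2+8 = 22
Eskin–Colne–Orton–Marden: 5+4+8 = 17
Eskin–Colne–Varne–Fenn–Marden: 5+1+8+8 = 22
The minimum is 12 min via Eskin–Colne–Varne–Marden.
So from Eskin the first move is to Colne.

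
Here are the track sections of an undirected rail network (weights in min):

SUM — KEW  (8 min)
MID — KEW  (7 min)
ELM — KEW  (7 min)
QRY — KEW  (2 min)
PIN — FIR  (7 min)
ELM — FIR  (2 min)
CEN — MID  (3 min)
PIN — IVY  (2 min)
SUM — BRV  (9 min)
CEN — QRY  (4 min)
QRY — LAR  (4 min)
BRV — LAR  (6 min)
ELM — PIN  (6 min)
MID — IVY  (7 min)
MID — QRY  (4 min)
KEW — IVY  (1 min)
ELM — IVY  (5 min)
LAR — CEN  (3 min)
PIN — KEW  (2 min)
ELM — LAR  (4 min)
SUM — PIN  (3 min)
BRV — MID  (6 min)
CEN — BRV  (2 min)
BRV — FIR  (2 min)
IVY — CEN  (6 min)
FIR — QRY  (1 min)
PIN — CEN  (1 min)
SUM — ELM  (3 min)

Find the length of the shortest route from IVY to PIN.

Settle nodes by increasing distance from IVY:
IVY: 0
KEW: 1  (via IVY)
PIN: 2  (via IVY)
Shortest route: IVY → PIN = 2 min.

2 min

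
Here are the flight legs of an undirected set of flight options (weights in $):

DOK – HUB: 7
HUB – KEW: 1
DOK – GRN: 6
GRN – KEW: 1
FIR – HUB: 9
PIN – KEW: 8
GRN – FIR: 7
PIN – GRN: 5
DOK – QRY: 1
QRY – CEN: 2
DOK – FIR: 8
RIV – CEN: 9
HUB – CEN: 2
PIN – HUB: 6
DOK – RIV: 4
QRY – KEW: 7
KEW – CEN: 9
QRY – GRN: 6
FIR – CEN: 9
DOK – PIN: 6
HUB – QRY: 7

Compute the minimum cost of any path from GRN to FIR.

$7

Compare a few routes:
GRN–KEW–HUB–FIR: 1+1+9 = 11
GRN–DOK–FIR: 6+8 = 14
GRN–FIR: 7 = 7
GRN–KEW–HUB–CEN–FIR: 1+1+2+9 = 13
The minimum is $7 via GRN–FIR.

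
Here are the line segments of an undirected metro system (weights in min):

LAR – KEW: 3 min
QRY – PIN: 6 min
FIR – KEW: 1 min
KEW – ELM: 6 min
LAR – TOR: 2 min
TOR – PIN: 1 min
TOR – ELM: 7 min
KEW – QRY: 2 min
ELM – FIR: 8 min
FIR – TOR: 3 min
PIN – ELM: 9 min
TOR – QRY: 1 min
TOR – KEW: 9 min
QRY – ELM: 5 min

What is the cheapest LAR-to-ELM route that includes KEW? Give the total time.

9 min

Shortest LAR→KEW: LAR–KEW = 3
Best KEW to ELM: KEW–ELM costing 6
Total via KEW: 3 + 6 = 9 min.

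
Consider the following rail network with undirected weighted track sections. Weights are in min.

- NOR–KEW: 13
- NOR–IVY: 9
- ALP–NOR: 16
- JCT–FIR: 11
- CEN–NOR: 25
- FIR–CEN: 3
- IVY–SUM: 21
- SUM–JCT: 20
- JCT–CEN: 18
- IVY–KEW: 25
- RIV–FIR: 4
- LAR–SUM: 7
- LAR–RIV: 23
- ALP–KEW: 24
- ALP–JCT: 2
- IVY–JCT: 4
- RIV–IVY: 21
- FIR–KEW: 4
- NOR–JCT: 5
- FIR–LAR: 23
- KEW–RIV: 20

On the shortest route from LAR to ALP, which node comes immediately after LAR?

Enumerating some paths:
LAR - SUM - IVY - JCT - ALP: 7+21+4+2 = 34
LAR - SUM - JCT - ALP: 7+20+2 = 29
The minimum is 29 min via LAR - SUM - JCT - ALP.
So from LAR the first move is to SUM.

SUM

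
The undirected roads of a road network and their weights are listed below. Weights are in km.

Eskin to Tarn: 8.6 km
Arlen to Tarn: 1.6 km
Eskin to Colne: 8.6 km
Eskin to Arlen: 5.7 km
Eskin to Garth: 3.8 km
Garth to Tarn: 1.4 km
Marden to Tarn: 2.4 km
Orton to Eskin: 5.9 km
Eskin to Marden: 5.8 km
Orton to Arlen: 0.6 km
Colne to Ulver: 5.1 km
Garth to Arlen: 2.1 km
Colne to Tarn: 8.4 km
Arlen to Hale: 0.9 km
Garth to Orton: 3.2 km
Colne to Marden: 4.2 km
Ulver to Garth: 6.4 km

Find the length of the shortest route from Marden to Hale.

Shortest distances from Marden:
Marden: 0
Tarn: 2.4  (via Marden)
Garth: 3.8  (via Tarn)
Arlen: 4  (via Tarn)
Colne: 4.2  (via Marden)
Orton: 4.6  (via Arlen)
Hale: 4.9  (via Arlen)
Shortest route: Marden → Tarn → Arlen → Hale = 4.9 km.

4.9 km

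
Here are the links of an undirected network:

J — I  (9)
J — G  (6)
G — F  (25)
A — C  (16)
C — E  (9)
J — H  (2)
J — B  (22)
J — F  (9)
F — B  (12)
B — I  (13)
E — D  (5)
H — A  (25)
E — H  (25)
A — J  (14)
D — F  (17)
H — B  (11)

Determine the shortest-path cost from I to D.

Compare a few routes:
I - J - F - D: 9+9+17 = 35
I - J - H - E - D: 9+2+25+5 = 41
I - B - F - D: 13+12+17 = 42
I - J - H - B - F - D: 9+2+11+12+17 = 51
The minimum is 35 via I - J - F - D.

35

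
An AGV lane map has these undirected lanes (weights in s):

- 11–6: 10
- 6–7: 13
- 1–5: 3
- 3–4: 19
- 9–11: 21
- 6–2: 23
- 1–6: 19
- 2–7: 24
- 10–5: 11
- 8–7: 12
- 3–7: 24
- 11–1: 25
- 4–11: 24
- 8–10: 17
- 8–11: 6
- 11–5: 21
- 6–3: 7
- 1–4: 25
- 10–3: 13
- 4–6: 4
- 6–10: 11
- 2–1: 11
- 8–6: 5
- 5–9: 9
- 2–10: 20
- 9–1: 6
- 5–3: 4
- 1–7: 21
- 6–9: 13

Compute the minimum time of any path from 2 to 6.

Settle nodes by increasing distance from 2:
2: 0
1: 11  (via 2)
5: 14  (via 1)
9: 17  (via 1)
3: 18  (via 5)
10: 20  (via 2)
6: 23  (via 2)
Shortest route: 2 → 6 = 23 s.

23 s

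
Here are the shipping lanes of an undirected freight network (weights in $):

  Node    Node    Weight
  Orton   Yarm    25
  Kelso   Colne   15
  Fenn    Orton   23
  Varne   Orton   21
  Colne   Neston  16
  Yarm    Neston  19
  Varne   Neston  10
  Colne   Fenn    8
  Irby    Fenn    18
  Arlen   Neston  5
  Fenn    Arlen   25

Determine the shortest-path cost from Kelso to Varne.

Candidate routes:
Kelso - Colne - Fenn - Arlen - Neston - Varne: 15+8+25+5+10 = 63
Kelso - Colne - Fenn - Orton - Varne: 15+8+23+21 = 67
Kelso - Colne - Neston - Varne: 15+16+10 = 41
Cheapest is Kelso - Colne - Neston - Varne at $41.

$41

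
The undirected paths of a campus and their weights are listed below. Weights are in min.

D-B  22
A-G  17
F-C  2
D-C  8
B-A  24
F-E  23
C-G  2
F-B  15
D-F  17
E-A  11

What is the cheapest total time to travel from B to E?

35 min

Candidate routes:
B → F → E: 15+23 = 38
B → A → E: 24+11 = 35
Cheapest is B → A → E at 35 min.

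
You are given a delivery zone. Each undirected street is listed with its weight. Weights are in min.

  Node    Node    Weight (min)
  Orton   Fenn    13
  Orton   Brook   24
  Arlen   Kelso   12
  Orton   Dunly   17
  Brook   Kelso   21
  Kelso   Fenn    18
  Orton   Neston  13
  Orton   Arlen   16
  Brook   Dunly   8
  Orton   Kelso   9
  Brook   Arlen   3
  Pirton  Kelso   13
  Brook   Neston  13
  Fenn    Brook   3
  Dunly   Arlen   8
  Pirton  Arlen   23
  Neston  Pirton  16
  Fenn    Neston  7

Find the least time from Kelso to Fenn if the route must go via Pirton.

Shortest Kelso→Pirton: Kelso → Pirton = 13
Shortest Pirton→Fenn: Pirton → Neston → Fenn = 23
Total via Pirton: 13 + 23 = 36 min.

36 min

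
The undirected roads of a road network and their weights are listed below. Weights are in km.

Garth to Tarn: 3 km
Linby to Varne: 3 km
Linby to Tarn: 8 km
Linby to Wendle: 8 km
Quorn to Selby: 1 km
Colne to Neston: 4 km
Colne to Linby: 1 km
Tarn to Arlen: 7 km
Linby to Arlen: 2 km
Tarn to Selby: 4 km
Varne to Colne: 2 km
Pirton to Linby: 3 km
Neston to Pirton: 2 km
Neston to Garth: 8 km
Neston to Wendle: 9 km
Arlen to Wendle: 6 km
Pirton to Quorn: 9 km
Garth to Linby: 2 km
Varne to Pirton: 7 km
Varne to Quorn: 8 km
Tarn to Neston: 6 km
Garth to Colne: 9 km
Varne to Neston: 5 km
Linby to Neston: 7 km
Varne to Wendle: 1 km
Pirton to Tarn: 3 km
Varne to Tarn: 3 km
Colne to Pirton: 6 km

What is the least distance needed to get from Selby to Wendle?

Settle nodes by increasing distance from Selby:
Selby: 0
Quorn: 1  (via Selby)
Tarn: 4  (via Selby)
Garth: 7  (via Tarn)
Pirton: 7  (via Tarn)
Varne: 7  (via Tarn)
Wendle: 8  (via Varne)
Shortest route: Selby → Tarn → Varne → Wendle = 8 km.

8 km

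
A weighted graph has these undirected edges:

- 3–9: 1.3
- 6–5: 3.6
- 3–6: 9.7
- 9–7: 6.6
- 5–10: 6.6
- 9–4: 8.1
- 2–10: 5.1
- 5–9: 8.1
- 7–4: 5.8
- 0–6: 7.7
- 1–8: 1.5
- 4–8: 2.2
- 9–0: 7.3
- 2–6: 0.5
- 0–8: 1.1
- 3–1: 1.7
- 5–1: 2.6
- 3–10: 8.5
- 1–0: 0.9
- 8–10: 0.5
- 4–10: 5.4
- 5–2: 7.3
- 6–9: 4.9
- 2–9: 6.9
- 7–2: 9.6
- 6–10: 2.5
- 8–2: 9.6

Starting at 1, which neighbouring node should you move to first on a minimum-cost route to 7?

8

Candidate routes:
1 → 8 → 4 → 7: 1.5+2.2+5.8 = 9.5
1 → 3 → 9 → 7: 1.7+1.3+6.6 = 9.6
1 → 0 → 8 → 4 → 7: 0.9+1.1+2.2+5.8 = 10
The minimum is 9.5 via 1 → 8 → 4 → 7.
So from 1 the first move is to 8.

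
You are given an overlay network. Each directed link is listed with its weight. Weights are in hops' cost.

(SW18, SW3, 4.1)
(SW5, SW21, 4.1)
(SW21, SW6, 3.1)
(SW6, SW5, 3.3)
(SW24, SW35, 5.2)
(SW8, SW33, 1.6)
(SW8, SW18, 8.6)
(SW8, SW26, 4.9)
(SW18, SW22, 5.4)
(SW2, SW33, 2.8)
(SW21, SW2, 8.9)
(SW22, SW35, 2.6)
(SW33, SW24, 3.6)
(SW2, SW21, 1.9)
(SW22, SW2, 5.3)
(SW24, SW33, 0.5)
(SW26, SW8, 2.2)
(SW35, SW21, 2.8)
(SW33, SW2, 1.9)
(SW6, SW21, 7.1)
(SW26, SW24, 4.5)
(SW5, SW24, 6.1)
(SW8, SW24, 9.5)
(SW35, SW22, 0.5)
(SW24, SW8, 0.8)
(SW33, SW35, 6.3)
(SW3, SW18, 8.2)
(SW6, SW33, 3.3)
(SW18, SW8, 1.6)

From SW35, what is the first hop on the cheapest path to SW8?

SW22

Candidate routes:
SW35–SW21–SW6–SW33–SW24–SW8: 2.8+3.1+3.3+3.6+0.8 = 13.6
SW35–SW21–SW6–SW5–SW24–SW8: 2.8+3.1+3.3+6.1+0.8 = 16.1
SW35–SW22–SW2–SW21–SW6–SW33–SW24–SW8: 0.5+5.3+1.9+3.1+3.3+3.6+0.8 = 18.5
SW35–SW22–SW2–SW33–SW24–SW8: 0.5+5.3+2.8+3.6+0.8 = 13
Cheapest is SW35–SW22–SW2–SW33–SW24–SW8 at 13 hops' cost.
So from SW35 the first move is to SW22.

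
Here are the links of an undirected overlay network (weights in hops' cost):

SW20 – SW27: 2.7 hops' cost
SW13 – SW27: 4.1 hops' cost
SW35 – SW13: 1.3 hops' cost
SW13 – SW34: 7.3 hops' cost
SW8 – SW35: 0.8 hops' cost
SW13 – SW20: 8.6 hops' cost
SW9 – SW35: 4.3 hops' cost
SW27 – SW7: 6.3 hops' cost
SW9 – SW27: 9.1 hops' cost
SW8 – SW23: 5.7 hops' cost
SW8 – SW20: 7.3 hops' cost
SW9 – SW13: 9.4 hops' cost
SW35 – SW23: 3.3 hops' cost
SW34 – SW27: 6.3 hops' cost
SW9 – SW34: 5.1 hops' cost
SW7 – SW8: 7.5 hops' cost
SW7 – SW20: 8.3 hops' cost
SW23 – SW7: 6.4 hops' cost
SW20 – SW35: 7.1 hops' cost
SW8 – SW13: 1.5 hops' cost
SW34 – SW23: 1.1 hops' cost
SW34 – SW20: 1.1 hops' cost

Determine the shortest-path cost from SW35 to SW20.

Shortest distances from SW35:
SW35: 0
SW8: 0.8  (via SW35)
SW13: 1.3  (via SW35)
SW23: 3.3  (via SW35)
SW9: 4.3  (via SW35)
SW34: 4.4  (via SW23)
SW27: 5.4  (via SW13)
SW20: 5.5  (via SW34)
Shortest route: SW35–SW23–SW34–SW20 = 5.5 hops' cost.

5.5 hops' cost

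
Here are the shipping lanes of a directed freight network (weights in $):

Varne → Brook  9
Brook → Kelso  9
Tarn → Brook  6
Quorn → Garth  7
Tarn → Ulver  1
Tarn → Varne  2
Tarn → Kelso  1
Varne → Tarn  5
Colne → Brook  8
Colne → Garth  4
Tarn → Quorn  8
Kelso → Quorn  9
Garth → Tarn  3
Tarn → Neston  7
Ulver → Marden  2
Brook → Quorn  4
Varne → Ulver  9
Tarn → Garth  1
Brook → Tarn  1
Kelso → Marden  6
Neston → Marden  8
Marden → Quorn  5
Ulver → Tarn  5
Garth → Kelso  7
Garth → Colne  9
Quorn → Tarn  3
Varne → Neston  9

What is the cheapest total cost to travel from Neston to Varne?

$18

Enumerating some paths:
Neston - Marden - Quorn - Garth - Tarn - Varne: 8+5+7+3+2 = 25
Neston - Marden - Quorn - Tarn - Varne: 8+5+3+2 = 18
Cheapest is Neston - Marden - Quorn - Tarn - Varne at $18.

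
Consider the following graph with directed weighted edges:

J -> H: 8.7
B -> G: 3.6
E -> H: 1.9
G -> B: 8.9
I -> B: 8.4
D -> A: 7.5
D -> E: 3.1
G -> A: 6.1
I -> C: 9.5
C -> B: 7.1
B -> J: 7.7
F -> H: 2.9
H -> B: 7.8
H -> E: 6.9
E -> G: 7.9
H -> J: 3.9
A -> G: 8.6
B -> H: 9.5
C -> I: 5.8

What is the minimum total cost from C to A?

16.8

Compare a few routes:
C - I - B - G - A: 5.8+8.4+3.6+6.1 = 23.9
C - B - H - E - G - A: 7.1+9.5+6.9+7.9+6.1 = 37.5
C - B - G - A: 7.1+3.6+6.1 = 16.8
The minimum is 16.8 via C - B - G - A.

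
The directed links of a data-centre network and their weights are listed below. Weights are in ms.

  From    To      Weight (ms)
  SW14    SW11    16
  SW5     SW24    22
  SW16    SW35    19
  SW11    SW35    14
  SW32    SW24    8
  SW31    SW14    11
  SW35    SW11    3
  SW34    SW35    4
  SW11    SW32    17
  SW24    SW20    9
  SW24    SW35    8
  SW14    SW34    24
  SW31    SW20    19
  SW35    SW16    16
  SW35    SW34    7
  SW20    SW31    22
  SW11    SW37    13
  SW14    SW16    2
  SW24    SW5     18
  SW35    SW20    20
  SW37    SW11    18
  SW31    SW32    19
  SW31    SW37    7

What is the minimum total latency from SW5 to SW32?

Shortest distances from SW5:
SW5: 0
SW24: 22  (via SW5)
SW35: 30  (via SW24)
SW20: 31  (via SW24)
SW11: 33  (via SW35)
SW34: 37  (via SW35)
SW37: 46  (via SW11)
SW16: 46  (via SW35)
SW32: 50  (via SW11)
Shortest route: SW5 → SW24 → SW35 → SW11 → SW32 = 50 ms.

50 ms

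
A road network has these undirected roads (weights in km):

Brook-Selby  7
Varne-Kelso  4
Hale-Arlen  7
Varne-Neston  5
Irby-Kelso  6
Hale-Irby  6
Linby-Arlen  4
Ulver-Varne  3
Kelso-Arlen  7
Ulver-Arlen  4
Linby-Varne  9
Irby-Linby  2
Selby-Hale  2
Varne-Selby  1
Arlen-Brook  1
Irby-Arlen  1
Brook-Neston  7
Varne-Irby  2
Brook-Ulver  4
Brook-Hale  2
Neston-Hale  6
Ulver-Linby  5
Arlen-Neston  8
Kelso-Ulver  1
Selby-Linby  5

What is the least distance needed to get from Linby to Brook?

4 km

Shortest distances from Linby:
Linby: 0
Irby: 2  (via Linby)
Arlen: 3  (via Irby)
Varne: 4  (via Irby)
Brook: 4  (via Arlen)
Shortest route: Linby → Irby → Arlen → Brook = 4 km.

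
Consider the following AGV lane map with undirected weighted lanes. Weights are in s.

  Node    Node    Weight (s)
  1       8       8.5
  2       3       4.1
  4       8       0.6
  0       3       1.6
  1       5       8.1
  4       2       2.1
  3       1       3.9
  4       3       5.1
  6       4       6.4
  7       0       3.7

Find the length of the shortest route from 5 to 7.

17.3 s

Enumerating some paths:
5 → 1 → 8 → 4 → 3 → 0 → 7: 8.1+8.5+0.6+5.1+1.6+3.7 = 27.6
5 → 1 → 3 → 0 → 7: 8.1+3.9+1.6+3.7 = 17.3
5 → 1 → 8 → 4 → 2 → 3 → 0 → 7: 8.1+8.5+0.6+2.1+4.1+1.6+3.7 = 28.7
The minimum is 17.3 s via 5 → 1 → 3 → 0 → 7.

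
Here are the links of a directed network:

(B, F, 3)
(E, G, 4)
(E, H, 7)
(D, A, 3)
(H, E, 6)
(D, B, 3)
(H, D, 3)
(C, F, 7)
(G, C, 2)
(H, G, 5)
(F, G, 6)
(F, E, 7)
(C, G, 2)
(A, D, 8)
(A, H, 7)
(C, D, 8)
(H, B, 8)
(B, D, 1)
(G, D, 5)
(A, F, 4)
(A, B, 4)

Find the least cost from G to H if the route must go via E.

Shortest G→E: G–C–F–E = 16
Best E to H: E–H costing 7
Total via E: 16 + 7 = 23.

23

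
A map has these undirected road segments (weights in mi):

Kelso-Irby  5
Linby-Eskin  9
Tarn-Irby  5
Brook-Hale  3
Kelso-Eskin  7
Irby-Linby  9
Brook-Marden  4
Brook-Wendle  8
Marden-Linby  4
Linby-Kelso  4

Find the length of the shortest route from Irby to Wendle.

25 mi

Candidate routes:
Irby–Linby–Marden–Brook–Wendle: 9+4+4+8 = 25
Irby–Kelso–Eskin–Linby–Marden–Brook–Wendle: 5+7+9+4+4+8 = 37
The minimum is 25 mi via Irby–Linby–Marden–Brook–Wendle.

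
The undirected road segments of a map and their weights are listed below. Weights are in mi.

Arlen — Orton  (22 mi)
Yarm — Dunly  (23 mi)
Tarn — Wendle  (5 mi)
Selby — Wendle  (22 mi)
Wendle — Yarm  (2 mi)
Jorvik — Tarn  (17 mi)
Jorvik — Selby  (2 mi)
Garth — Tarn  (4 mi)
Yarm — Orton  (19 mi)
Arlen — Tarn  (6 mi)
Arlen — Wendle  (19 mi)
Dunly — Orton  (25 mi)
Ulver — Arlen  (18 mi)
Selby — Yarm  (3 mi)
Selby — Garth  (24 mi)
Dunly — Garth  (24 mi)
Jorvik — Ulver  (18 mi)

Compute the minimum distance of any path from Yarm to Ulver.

Candidate routes:
Yarm - Selby - Jorvik - Ulver: 3+2+18 = 23
Yarm - Wendle - Arlen - Ulver: 2+19+18 = 39
Yarm - Wendle - Tarn - Arlen - Ulver: 2+5+6+18 = 31
Yarm - Wendle - Tarn - Jorvik - Ulver: 2+5+17+18 = 42
The minimum is 23 mi via Yarm - Selby - Jorvik - Ulver.

23 mi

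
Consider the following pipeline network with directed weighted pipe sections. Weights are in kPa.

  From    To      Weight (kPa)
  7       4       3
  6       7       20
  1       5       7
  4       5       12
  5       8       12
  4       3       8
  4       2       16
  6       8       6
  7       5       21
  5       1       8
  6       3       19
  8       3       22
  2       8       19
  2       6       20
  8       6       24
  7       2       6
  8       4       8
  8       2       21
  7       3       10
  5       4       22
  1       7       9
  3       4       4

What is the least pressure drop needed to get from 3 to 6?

40 kPa

Enumerating some paths:
3 → 4 → 5 → 1 → 7 → 2 → 6: 4+12+8+9+6+20 = 59
3 → 4 → 5 → 8 → 6: 4+12+12+24 = 52
3 → 4 → 2 → 6: 4+16+20 = 40
3 → 4 → 2 → 8 → 6: 4+16+19+24 = 63
Cheapest is 3 → 4 → 2 → 6 at 40 kPa.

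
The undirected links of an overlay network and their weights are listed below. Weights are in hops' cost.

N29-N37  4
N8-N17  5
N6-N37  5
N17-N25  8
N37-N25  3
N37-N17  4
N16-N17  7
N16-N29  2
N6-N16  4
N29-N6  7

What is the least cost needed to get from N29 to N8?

13 hops' cost

Running Dijkstra from N29:
N29: 0
N16: 2  (via N29)
N37: 4  (via N29)
N6: 6  (via N16)
N25: 7  (via N37)
N17: 8  (via N37)
N8: 13  (via N17)
Shortest route: N29 → N37 → N17 → N8 = 13 hops' cost.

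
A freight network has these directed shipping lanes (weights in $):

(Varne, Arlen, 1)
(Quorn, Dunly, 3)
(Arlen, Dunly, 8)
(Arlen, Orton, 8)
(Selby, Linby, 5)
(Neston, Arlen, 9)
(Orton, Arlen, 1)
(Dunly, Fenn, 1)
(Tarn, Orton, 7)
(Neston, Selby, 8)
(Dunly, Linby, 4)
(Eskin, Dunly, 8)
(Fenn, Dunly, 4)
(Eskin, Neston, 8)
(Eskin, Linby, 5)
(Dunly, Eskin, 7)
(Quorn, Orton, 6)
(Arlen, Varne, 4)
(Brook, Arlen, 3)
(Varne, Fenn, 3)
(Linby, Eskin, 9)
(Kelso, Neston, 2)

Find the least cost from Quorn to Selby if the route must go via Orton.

$38

Shortest Quorn→Orton: Quorn–Orton = 6
Best Orton to Selby: Orton–Arlen–Dunly–Eskin–Neston–Selby costing 32
Total via Orton: 6 + 32 = $38.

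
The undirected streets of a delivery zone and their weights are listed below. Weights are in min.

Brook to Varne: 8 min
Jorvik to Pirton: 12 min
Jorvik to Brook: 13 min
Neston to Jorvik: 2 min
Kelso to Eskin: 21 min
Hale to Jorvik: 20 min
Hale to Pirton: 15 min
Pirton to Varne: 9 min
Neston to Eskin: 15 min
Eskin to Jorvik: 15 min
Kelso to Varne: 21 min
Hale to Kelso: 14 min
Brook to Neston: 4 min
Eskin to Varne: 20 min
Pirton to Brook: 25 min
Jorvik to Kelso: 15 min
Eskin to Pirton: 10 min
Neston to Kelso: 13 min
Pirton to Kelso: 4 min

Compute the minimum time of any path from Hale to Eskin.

25 min

Candidate routes:
Hale → Kelso → Pirton → Eskin: 14+4+10 = 28
Hale → Pirton → Eskin: 15+10 = 25
Cheapest is Hale → Pirton → Eskin at 25 min.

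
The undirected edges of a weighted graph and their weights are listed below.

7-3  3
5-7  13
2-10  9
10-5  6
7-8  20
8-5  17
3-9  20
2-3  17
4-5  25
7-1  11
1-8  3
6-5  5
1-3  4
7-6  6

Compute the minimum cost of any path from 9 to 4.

Shortest distances from 9:
9: 0
3: 20  (via 9)
7: 23  (via 3)
1: 24  (via 3)
8: 27  (via 1)
6: 29  (via 7)
5: 34  (via 6)
2: 37  (via 3)
10: 40  (via 5)
4: 59  (via 5)
Shortest route: 9 → 3 → 7 → 6 → 5 → 4 = 59.

59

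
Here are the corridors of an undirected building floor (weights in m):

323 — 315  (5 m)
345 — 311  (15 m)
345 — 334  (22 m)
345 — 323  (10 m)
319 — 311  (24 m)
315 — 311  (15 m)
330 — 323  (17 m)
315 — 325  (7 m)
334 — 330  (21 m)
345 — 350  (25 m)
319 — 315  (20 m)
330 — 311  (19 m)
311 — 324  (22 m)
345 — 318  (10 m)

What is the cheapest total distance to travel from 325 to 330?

29 m

Candidate routes:
325 - 315 - 323 - 330: 7+5+17 = 29
325 - 315 - 323 - 345 - 311 - 330: 7+5+10+15+19 = 56
325 - 315 - 311 - 330: 7+15+19 = 41
Cheapest is 325 - 315 - 323 - 330 at 29 m.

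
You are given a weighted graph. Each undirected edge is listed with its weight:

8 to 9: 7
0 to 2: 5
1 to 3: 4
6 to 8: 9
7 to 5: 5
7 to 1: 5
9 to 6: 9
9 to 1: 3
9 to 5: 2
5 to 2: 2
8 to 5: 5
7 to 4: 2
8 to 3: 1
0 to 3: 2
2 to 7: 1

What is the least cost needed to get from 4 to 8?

Settle nodes by increasing distance from 4:
4: 0
7: 2  (via 4)
2: 3  (via 7)
5: 5  (via 2)
1: 7  (via 7)
9: 7  (via 5)
0: 8  (via 2)
3: 10  (via 0)
8: 10  (via 5)
Shortest route: 4–7–2–5–8 = 10.

10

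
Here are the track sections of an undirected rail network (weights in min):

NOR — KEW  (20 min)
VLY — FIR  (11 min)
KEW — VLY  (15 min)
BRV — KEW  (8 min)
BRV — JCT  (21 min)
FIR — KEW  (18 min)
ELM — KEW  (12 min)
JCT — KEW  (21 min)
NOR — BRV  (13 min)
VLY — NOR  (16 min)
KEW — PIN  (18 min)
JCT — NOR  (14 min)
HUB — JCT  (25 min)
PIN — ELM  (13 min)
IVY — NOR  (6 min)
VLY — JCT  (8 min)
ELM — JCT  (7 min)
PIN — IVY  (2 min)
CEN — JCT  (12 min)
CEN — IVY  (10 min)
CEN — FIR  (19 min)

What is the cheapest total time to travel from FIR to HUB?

44 min

Enumerating some paths:
FIR - CEN - JCT - HUB: 19+12+25 = 56
FIR - KEW - ELM - JCT - HUB: 18+12+7+25 = 62
FIR - VLY - JCT - HUB: 11+8+25 = 44
The minimum is 44 min via FIR - VLY - JCT - HUB.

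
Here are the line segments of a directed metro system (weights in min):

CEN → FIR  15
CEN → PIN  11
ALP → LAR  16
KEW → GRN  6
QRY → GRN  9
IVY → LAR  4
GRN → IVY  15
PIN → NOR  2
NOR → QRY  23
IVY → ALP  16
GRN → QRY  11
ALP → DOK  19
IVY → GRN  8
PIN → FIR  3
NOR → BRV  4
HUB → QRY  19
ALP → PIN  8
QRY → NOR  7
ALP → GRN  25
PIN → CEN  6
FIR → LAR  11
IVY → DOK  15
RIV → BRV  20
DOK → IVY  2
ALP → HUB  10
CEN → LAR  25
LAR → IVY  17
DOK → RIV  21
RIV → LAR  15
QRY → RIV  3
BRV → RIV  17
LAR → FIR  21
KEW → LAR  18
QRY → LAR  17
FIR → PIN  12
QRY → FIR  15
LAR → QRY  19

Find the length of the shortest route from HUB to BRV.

30 min

Settle nodes by increasing distance from HUB:
HUB: 0
QRY: 19  (via HUB)
RIV: 22  (via QRY)
NOR: 26  (via QRY)
GRN: 28  (via QRY)
BRV: 30  (via NOR)
Shortest route: HUB → QRY → NOR → BRV = 30 min.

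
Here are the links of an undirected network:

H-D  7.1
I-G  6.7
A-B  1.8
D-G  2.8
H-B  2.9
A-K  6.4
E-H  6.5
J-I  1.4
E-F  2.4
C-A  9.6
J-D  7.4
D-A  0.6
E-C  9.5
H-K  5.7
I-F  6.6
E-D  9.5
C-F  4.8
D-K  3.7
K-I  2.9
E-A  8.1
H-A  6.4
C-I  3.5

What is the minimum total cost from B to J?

9.8

Shortest distances from B:
B: 0
A: 1.8  (via B)
D: 2.4  (via A)
H: 2.9  (via B)
G: 5.2  (via D)
K: 6.1  (via D)
I: 9  (via K)
E: 9.4  (via H)
J: 9.8  (via D)
Shortest route: B → A → D → J = 9.8.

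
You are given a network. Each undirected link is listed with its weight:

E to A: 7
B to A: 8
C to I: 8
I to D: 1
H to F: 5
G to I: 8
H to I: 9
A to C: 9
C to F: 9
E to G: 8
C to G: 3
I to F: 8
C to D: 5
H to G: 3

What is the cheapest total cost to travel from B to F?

26

Running Dijkstra from B:
B: 0
A: 8  (via B)
E: 15  (via A)
C: 17  (via A)
G: 20  (via C)
D: 22  (via C)
H: 23  (via G)
I: 23  (via D)
F: 26  (via C)
Shortest route: B → A → C → F = 26.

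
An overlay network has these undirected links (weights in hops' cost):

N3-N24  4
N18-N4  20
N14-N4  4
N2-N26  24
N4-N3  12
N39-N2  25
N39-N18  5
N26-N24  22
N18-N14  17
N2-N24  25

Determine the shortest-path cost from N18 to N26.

Shortest distances from N18:
N18: 0
N39: 5  (via N18)
N14: 17  (via N18)
N4: 20  (via N18)
N2: 30  (via N39)
N3: 32  (via N4)
N24: 36  (via N3)
N26: 54  (via N2)
Shortest route: N18 → N39 → N2 → N26 = 54 hops' cost.

54 hops' cost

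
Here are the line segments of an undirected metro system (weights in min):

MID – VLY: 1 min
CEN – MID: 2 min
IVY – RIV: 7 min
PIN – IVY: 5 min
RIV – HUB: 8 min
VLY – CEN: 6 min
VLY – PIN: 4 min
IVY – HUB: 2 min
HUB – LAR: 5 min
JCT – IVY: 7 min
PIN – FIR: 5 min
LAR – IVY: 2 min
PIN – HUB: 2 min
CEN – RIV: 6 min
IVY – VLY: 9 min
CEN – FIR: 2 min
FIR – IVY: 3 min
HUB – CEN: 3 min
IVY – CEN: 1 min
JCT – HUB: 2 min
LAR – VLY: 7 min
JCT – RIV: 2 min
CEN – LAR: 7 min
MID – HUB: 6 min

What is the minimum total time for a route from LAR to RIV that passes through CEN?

9 min

Best LAR to CEN: LAR–IVY–CEN costing 3
Shortest CEN→RIV: CEN–RIV = 6
Total via CEN: 3 + 6 = 9 min.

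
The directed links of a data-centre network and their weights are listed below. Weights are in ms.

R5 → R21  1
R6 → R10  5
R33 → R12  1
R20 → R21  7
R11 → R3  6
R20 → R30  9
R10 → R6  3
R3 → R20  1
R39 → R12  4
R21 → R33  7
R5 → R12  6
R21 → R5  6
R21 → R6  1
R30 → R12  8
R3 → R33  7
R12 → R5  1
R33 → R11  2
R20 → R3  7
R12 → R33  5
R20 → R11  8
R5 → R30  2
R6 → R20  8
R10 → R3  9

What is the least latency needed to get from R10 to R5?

Enumerating some paths:
R10 → R3 → R20 → R21 → R33 → R12 → R5: 9+1+7+7+1+1 = 26
R10 → R3 → R20 → R21 → R5: 9+1+7+6 = 23
R10 → R6 → R20 → R21 → R5: 3+8+7+6 = 24
R10 → R3 → R33 → R12 → R5: 9+7+1+1 = 18
Cheapest is R10 → R3 → R33 → R12 → R5 at 18 ms.

18 ms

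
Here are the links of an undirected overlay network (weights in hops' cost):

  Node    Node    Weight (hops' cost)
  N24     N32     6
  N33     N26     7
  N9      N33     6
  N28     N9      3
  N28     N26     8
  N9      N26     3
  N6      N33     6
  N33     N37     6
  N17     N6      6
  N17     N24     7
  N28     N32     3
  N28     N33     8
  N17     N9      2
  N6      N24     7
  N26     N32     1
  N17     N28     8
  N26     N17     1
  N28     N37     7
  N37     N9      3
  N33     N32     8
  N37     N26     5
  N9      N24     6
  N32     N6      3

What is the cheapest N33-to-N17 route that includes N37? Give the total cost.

11 hops' cost

Best N33 to N37: N33 → N37 costing 6
Best N37 to N17: N37 → N9 → N17 costing 5
Total via N37: 6 + 5 = 11 hops' cost.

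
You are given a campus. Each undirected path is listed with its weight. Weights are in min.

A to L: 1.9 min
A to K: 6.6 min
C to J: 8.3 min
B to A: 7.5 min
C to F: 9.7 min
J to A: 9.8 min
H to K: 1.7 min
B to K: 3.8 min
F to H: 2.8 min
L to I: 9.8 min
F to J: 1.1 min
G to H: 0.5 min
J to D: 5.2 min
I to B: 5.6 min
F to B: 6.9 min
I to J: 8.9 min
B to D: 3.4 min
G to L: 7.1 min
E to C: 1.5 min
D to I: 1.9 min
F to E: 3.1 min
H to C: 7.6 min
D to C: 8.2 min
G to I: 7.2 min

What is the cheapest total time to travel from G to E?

Enumerating some paths:
G–H–C–E: 0.5+7.6+1.5 = 9.6
G–H–F–E: 0.5+2.8+3.1 = 6.4
G–H–F–C–E: 0.5+2.8+9.7+1.5 = 14.5
G–H–F–J–C–E: 0.5+2.8+1.1+8.3+1.5 = 14.2
Cheapest is G–H–F–E at 6.4 min.

6.4 min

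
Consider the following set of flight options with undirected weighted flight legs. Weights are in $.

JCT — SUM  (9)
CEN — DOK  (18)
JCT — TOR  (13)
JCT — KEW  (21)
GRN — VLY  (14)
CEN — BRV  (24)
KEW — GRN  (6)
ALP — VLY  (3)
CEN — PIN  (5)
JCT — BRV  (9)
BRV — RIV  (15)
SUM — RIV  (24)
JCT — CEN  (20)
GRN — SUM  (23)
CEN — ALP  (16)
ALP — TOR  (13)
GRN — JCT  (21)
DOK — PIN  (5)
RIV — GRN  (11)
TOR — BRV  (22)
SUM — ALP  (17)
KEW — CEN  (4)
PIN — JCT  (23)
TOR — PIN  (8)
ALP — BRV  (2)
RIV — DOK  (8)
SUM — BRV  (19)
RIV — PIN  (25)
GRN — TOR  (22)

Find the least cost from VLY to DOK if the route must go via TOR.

Best VLY to TOR: VLY → ALP → TOR costing 16
Best TOR to DOK: TOR → PIN → DOK costing 13
Total via TOR: 16 + 13 = $29.

$29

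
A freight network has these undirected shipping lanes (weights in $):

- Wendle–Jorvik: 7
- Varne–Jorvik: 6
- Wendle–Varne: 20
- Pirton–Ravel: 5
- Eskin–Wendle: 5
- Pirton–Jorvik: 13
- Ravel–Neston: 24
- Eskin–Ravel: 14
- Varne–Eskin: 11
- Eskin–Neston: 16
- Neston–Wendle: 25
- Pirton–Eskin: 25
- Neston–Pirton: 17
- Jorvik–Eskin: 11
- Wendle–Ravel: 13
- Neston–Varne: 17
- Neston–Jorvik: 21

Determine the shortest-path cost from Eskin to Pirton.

$19

Shortest distances from Eskin:
Eskin: 0
Wendle: 5  (via Eskin)
Jorvik: 11  (via Eskin)
Varne: 11  (via Eskin)
Ravel: 14  (via Eskin)
Neston: 16  (via Eskin)
Pirton: 19  (via Ravel)
Shortest route: Eskin–Ravel–Pirton = $19.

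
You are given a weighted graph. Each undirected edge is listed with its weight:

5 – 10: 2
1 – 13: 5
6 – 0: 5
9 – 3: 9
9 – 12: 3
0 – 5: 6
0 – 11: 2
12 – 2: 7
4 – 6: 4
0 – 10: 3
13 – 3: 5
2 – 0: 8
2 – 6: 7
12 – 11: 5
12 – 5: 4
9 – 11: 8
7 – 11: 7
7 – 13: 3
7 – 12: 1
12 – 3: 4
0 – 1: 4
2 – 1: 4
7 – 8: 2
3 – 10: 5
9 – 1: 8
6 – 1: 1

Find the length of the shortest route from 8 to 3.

Candidate routes:
8–7–13–3: 2+3+5 = 10
8–7–12–3: 2+1+4 = 7
8–7–12–5–10–3: 2+1+4+2+5 = 14
Cheapest is 8–7–12–3 at 7.

7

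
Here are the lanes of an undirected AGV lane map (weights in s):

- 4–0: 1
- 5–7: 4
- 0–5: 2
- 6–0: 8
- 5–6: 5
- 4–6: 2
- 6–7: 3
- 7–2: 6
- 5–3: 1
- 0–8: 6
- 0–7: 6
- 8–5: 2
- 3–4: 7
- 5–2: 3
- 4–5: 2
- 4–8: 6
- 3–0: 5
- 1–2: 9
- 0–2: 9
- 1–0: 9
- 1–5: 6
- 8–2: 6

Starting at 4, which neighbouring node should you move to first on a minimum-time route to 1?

5

Enumerating some paths:
4–5–1: 2+6 = 8
4–0–1: 1+9 = 10
4–0–5–1: 1+2+6 = 9
The minimum is 8 s via 4–5–1.
So from 4 the first move is to 5.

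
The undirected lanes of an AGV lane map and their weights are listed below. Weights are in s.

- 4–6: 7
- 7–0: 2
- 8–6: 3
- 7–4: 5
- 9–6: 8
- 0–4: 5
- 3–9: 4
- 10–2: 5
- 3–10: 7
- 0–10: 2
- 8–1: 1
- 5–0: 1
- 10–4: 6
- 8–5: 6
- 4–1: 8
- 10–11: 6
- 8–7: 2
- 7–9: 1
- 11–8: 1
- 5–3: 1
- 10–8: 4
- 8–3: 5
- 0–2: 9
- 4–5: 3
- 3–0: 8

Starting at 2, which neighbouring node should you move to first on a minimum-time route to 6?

Candidate routes:
2–10–11–8–6: 5+6+1+3 = 15
2–10–8–6: 5+4+3 = 12
2–0–7–8–6: 9+2+2+3 = 16
2–10–0–7–8–6: 5+2+2+2+3 = 14
Cheapest is 2–10–8–6 at 12 s.
So from 2 the first move is to 10.

10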